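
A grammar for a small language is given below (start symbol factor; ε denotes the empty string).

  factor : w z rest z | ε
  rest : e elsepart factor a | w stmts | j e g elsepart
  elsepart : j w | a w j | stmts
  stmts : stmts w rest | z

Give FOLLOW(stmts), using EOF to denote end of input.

In rest : w stmts: stmts is at the end, add FOLLOW(rest) = { a, w, z }.
In elsepart : stmts: stmts is at the end, add FOLLOW(elsepart) = { a, w, z }.
In stmts : stmts w rest: add FIRST(w rest) = { w }.
Union: FOLLOW(stmts) = { a, w, z }.

{ a, w, z }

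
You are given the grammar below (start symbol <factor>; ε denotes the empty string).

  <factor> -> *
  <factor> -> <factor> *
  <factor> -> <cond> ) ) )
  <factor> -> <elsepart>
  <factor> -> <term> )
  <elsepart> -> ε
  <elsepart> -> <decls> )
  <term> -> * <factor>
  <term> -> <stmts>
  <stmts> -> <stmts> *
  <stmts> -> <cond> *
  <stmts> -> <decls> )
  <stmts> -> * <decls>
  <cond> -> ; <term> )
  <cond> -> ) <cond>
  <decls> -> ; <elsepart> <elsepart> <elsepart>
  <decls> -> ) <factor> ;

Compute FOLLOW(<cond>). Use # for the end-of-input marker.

In <factor> -> <cond> ) ) ): add FIRST() ) )) = { ) }.
In <stmts> -> <cond> *: add FIRST(*) = { * }.
In <cond> -> ) <cond>: <cond> is at the end, add FOLLOW(<cond>) = { ), * }.
Union: FOLLOW(<cond>) = { ), * }.

{ ), * }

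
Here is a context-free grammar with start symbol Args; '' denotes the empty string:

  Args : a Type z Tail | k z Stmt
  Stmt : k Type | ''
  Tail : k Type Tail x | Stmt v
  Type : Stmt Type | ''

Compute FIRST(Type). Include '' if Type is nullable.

{ k, '' }

From Type : Stmt Type: Stmt, Type nullable, take FIRST(Stmt) ∪ FIRST(Type) = { k }; also '' since the whole RHS is nullable.
Type : '' contributes ''.
Union: FIRST(Type) = { k, '' }.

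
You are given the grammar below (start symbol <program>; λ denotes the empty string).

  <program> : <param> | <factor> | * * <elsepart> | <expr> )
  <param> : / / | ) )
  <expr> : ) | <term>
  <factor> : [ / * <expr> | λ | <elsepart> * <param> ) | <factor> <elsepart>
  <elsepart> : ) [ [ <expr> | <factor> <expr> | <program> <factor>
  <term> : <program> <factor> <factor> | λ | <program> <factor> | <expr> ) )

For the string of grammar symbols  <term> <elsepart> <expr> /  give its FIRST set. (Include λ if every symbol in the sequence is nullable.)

{ ), *, /, [ }

Add FIRST(<term>)\{λ} = { ), *, /, [ }; <term> is nullable, continue.
Add FIRST(<elsepart>)\{λ} = { ), *, /, [ }; <elsepart> is nullable, continue.
Add FIRST(<expr>)\{λ} = { ), *, /, [ }; <expr> is nullable, continue.
/ is a terminal; add {/} and stop.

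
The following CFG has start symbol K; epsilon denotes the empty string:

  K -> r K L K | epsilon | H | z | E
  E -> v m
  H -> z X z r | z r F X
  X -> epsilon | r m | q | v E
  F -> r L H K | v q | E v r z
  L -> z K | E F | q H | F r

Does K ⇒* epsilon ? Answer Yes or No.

K has an epsilon-production, so K ⇒ epsilon.

Yes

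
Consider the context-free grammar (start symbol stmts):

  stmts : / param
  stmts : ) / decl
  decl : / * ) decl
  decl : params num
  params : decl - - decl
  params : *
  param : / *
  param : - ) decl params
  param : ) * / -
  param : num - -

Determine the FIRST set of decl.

{ *, / }

decl : / * ) decl contributes {/}.
From decl : params num: add FIRST(params) = { *, / }.
Union: FIRST(decl) = { *, / }.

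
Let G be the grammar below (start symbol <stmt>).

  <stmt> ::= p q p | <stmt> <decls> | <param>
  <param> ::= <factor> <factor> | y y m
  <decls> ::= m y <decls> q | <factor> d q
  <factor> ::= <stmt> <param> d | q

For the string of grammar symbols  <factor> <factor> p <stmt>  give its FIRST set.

{ p, q, y }

Add FIRST(<factor>) = { p, q, y }; <factor> is not nullable, stop.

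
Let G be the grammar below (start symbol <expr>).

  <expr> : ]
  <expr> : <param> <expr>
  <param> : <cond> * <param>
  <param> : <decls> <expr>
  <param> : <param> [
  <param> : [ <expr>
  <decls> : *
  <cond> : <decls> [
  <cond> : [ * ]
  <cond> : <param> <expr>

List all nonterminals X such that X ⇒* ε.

{ } (none)

No nonterminal has an empty production or an RHS whose symbols are all nullable.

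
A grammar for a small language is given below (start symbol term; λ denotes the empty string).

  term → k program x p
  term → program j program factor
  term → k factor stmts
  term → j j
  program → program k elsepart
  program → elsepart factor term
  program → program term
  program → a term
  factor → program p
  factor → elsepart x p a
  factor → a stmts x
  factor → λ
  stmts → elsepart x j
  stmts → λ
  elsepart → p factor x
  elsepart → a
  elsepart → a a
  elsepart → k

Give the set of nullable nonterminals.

Directly nullable (have an λ-production): factor, stmts.
No other nonterminal has a production whose RHS symbols are all nullable.

{ factor, stmts }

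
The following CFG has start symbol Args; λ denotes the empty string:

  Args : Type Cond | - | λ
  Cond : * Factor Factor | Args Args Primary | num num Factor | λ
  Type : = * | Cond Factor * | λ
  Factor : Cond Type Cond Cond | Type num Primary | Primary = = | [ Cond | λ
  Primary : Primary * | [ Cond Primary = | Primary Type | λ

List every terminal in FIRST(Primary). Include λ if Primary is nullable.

From Primary : Primary *: Primary nullable, take FIRST(Primary) ∪ {*} = { *, -, =, [, num }.
Primary : [ Cond Primary = contributes {[}.
From Primary : Primary Type: Primary, Type nullable, take FIRST(Primary) ∪ FIRST(Type) = { *, -, =, [, num }; also λ since the whole RHS is nullable.
Primary : λ contributes λ.
Union: FIRST(Primary) = { *, -, =, [, num, λ }.

{ *, -, =, [, num, λ }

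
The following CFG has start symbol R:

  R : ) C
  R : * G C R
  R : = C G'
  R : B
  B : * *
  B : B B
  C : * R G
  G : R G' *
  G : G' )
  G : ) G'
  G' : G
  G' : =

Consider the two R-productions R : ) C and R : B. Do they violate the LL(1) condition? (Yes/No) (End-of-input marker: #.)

FIRST() C) = { ) } and FIRST(B) = { * }.
The FIRST sets are disjoint and neither alternative is nullable — no conflict.

No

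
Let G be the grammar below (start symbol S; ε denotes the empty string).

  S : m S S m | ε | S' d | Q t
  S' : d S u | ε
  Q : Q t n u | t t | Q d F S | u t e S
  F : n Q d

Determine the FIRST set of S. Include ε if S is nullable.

{ d, m, t, u, ε }

S : m S S m contributes {m}.
S : ε contributes ε.
From S : S' d: S' nullable, take FIRST(S') ∪ {d} = { d }.
From S : Q t: add FIRST(Q) = { t, u }.
Union: FIRST(S) = { d, m, t, u, ε }.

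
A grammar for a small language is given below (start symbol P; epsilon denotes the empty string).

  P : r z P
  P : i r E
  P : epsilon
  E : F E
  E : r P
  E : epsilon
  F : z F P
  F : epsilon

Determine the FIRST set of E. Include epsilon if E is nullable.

{ r, z, epsilon }

From E : F E: F, E nullable, take FIRST(F) ∪ FIRST(E) = { r, z }; also epsilon since the whole RHS is nullable.
E : r P contributes {r}.
E : epsilon contributes epsilon.
Union: FIRST(E) = { r, z, epsilon }.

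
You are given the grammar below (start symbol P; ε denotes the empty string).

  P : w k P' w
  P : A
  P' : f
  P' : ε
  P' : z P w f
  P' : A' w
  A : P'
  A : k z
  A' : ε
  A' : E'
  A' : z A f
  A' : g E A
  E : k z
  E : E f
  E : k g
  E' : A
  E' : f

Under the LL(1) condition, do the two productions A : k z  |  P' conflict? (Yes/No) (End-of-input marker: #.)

Yes

FIRST(k z) = { k } and FIRST(P') = { f, g, k, w, z, ε }.
Both contain k, so the two alternatives are not disjoint — LL(1) conflict.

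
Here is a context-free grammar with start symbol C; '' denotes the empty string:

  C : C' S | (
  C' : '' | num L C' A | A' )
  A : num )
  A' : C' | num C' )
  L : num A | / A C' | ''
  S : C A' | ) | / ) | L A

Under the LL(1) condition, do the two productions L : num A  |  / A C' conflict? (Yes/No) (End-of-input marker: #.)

FIRST(num A) = { num } and FIRST(/ A C') = { / }.
The FIRST sets are disjoint and neither alternative is nullable — no conflict.

No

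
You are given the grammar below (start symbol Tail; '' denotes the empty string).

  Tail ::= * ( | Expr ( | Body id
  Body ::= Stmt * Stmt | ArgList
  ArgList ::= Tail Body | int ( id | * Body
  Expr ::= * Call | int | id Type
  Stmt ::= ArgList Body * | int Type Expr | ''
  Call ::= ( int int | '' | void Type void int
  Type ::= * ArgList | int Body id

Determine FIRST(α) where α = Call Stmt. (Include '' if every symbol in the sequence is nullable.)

{ (, *, id, int, void, '' }

Add FIRST(Call)\{''} = { (, void }; Call is nullable, continue.
Add FIRST(Stmt)\{''} = { *, id, int }; Stmt is nullable, continue.
Every symbol is nullable, so include ''.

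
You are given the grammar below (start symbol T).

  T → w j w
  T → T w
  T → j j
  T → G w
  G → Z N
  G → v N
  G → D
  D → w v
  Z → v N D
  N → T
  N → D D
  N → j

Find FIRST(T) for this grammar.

T → w j w contributes {w}.
From T → T w: add FIRST(T) = { j, v, w }.
T → j j contributes {j}.
From T → G w: add FIRST(G) = { v, w }.
Union: FIRST(T) = { j, v, w }.

{ j, v, w }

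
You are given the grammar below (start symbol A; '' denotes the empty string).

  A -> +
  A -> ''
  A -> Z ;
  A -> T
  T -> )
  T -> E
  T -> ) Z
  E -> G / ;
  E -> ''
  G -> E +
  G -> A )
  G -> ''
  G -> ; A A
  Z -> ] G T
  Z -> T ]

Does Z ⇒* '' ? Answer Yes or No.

No

Nullable nonterminals: A, E, G, T.
No production of Z has an RHS whose symbols are all nullable, so Z is not nullable.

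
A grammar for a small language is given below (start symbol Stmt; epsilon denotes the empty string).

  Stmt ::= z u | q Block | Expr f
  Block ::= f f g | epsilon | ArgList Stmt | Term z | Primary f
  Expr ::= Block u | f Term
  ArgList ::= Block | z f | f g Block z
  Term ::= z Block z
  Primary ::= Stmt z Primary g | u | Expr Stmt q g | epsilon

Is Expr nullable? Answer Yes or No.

No

Nullable nonterminals: ArgList, Block, Primary.
No production of Expr has an RHS whose symbols are all nullable, so Expr is not nullable.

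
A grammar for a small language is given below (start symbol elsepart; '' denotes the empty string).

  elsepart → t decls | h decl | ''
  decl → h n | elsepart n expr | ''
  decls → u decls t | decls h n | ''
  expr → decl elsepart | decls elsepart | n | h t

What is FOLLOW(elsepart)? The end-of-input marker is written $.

{ $, h, n, t }

elsepart is the start symbol, so $ ∈ FOLLOW(elsepart).
In decl → elsepart n expr: add FIRST(n expr) = { n }.
In expr → decl elsepart: elsepart is at the end, add FOLLOW(expr) = { $, h, n, t }.
In expr → decls elsepart: elsepart is at the end, add FOLLOW(expr) = { $, h, n, t }.
Union: FOLLOW(elsepart) = { $, h, n, t }.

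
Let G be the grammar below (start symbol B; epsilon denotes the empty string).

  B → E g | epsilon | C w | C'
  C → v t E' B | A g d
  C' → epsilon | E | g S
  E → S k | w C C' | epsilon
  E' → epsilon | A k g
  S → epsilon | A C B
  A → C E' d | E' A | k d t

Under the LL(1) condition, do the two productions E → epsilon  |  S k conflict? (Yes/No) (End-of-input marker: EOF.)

FIRST(epsilon) = { epsilon } and FIRST(S k) = { k, v }.
The first alternative is nullable and FOLLOW(E) = { EOF, d, g, k, v, w } shares k with FIRST of the second — conflict.

Yes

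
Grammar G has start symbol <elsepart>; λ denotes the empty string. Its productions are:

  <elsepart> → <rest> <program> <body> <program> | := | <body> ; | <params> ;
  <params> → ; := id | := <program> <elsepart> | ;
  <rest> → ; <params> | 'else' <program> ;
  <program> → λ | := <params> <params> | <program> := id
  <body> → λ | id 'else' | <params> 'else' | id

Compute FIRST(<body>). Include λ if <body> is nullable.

<body> → λ contributes λ.
<body> → id 'else' contributes {id}.
From <body> → <params> 'else': add FIRST(<params>) = { :=, ; }.
<body> → id contributes {id}.
Union: FIRST(<body>) = { :=, ;, id, λ }.

{ :=, ;, id, λ }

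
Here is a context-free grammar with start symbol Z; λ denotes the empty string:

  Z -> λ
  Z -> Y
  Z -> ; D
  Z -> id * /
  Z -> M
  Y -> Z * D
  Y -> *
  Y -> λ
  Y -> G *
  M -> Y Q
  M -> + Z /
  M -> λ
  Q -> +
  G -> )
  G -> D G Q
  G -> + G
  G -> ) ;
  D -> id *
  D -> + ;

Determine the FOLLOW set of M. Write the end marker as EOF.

{ EOF, *, / }

In Z -> M: M is at the end, add FOLLOW(Z) = { EOF, *, / }.
Union: FOLLOW(M) = { EOF, *, / }.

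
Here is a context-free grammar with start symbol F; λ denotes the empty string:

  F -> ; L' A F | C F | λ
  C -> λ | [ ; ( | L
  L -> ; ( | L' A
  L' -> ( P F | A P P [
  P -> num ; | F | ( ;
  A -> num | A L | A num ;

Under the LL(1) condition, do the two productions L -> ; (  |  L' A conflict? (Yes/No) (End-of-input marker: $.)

No

FIRST(; () = { ; } and FIRST(L' A) = { (, num }.
The FIRST sets are disjoint and neither alternative is nullable — no conflict.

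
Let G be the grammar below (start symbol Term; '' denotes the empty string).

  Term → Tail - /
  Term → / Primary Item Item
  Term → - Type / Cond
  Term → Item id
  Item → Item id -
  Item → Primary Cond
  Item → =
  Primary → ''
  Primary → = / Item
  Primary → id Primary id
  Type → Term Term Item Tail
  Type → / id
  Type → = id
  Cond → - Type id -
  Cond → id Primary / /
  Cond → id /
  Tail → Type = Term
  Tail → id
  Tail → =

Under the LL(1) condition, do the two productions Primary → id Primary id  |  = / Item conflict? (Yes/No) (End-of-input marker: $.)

FIRST(id Primary id) = { id } and FIRST(= / Item) = { = }.
The FIRST sets are disjoint and neither alternative is nullable — no conflict.

No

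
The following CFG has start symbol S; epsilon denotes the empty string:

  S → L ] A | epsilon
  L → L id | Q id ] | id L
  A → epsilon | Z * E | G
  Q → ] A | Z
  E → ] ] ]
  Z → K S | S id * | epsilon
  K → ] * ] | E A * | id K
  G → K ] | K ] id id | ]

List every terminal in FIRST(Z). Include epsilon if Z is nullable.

From Z → K S: add FIRST(K) = { ], id }.
From Z → S id *: S nullable, take FIRST(S) ∪ {id} = { ], id }.
Z → epsilon contributes epsilon.
Union: FIRST(Z) = { ], id, epsilon }.

{ ], id, epsilon }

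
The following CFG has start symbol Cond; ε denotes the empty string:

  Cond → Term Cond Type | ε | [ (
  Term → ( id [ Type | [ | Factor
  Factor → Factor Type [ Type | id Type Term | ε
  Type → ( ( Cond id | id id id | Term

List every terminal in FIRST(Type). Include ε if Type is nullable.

Type → ( ( Cond id contributes {(}.
Type → id id id contributes {id}.
From Type → Term: add FIRST(Term) = { (, [, id, ε } (including ε since Term is nullable).
Union: FIRST(Type) = { (, [, id, ε }.

{ (, [, id, ε }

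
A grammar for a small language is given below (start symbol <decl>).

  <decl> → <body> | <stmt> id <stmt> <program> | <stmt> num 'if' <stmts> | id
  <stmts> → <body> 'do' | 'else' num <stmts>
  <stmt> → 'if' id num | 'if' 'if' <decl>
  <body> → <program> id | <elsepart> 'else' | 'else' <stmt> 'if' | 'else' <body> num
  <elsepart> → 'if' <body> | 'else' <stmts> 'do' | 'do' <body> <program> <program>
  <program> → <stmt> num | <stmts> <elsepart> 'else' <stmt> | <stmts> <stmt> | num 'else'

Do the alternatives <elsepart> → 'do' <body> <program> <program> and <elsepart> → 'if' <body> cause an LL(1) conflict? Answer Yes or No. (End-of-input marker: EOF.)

No

FIRST('do' <body> <program> <program>) = { 'do' } and FIRST('if' <body>) = { 'if' }.
The FIRST sets are disjoint and neither alternative is nullable — no conflict.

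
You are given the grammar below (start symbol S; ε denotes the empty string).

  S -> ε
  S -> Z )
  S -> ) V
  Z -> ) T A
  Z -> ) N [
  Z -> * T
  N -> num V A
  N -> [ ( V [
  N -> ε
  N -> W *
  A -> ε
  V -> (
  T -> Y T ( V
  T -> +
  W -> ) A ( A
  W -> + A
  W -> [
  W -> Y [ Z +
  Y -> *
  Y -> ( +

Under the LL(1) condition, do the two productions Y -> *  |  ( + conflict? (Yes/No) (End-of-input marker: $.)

FIRST(*) = { * } and FIRST(( +) = { ( }.
The FIRST sets are disjoint and neither alternative is nullable — no conflict.

No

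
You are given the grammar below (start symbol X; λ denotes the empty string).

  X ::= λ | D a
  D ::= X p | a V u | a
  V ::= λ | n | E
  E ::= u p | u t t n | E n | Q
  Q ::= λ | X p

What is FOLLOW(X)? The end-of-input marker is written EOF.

X is the start symbol, so EOF ∈ FOLLOW(X).
In D ::= X p: add FIRST(p) = { p }.
In Q ::= X p: add FIRST(p) = { p }.
Union: FOLLOW(X) = { EOF, p }.

{ EOF, p }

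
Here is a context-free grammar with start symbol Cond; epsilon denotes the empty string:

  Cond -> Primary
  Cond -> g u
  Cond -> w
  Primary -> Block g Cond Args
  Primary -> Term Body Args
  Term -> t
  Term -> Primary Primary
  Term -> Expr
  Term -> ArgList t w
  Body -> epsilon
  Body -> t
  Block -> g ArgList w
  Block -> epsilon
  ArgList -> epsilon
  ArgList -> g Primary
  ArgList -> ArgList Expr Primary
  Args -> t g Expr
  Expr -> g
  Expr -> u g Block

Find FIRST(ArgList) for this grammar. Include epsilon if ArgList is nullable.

ArgList -> epsilon contributes epsilon.
ArgList -> g Primary contributes {g}.
From ArgList -> ArgList Expr Primary: ArgList nullable, take FIRST(ArgList) ∪ FIRST(Expr) = { g, u }.
Union: FIRST(ArgList) = { g, u, epsilon }.

{ g, u, epsilon }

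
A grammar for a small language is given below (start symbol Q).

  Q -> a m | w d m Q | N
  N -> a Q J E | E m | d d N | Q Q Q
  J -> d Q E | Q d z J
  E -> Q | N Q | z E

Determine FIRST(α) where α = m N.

{ m }

m is a terminal; add {m} and stop.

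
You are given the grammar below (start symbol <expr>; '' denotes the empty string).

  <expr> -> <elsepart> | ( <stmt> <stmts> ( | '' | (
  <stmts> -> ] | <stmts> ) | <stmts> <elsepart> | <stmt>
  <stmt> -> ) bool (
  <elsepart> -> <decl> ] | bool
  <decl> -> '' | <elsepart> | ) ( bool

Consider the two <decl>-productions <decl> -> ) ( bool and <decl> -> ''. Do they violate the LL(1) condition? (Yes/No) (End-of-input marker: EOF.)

FIRST() ( bool) = { ) } and FIRST('') = { '' }.
The second is nullable but FOLLOW(<decl>) = { ] } is disjoint from FIRST of the first.

No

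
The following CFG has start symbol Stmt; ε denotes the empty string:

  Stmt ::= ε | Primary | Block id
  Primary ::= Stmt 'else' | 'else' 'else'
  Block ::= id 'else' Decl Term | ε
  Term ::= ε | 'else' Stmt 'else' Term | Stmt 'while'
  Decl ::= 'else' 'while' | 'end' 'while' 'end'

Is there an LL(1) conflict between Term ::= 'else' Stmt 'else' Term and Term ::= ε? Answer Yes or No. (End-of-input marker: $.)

FIRST('else' Stmt 'else' Term) = { 'else' } and FIRST(ε) = { ε }.
The second is nullable but FOLLOW(Term) = { id } is disjoint from FIRST of the first.

No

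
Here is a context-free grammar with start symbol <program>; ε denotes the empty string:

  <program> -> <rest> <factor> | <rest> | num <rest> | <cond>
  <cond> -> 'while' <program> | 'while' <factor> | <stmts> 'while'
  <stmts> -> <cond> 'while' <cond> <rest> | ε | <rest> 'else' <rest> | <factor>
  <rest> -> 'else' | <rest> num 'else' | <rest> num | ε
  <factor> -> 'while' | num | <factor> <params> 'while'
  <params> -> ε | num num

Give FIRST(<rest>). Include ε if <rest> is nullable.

<rest> -> 'else' contributes {'else'}.
From <rest> -> <rest> num 'else': <rest> nullable, take FIRST(<rest>) ∪ {num} = { 'else', num }.
From <rest> -> <rest> num: <rest> nullable, take FIRST(<rest>) ∪ {num} = { 'else', num }.
<rest> -> ε contributes ε.
Union: FIRST(<rest>) = { 'else', num, ε }.

{ 'else', num, ε }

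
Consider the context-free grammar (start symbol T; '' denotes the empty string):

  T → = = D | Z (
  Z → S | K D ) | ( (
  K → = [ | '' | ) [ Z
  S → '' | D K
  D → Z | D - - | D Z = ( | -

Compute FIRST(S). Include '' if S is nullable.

{ (, ), -, =, '' }

S → '' contributes ''.
From S → D K: D, K nullable, take FIRST(D) ∪ FIRST(K) = { (, ), -, = }; also '' since the whole RHS is nullable.
Union: FIRST(S) = { (, ), -, =, '' }.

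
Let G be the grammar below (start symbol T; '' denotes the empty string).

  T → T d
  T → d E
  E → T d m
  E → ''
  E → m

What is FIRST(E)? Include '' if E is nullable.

From E → T d m: add FIRST(T) = { d }.
E → '' contributes ''.
E → m contributes {m}.
Union: FIRST(E) = { d, m, '' }.

{ d, m, '' }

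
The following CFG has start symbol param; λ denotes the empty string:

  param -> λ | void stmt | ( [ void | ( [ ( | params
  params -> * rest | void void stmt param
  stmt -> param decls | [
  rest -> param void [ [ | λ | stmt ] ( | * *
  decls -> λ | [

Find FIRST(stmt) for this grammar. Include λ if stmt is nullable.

From stmt -> param decls: param, decls nullable, take FIRST(param) ∪ FIRST(decls) = { (, *, [, void }; also λ since the whole RHS is nullable.
stmt -> [ contributes {[}.
Union: FIRST(stmt) = { (, *, [, void, λ }.

{ (, *, [, void, λ }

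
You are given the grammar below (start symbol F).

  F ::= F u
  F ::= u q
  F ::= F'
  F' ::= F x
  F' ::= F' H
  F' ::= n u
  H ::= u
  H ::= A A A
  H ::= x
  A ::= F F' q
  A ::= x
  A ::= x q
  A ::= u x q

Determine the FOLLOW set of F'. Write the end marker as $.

{ $, n, q, u, x }

In F ::= F': F' is at the end, add FOLLOW(F) = { $, n, u, x }.
In F' ::= F' H: add FIRST(H) = { n, u, x }.
In A ::= F F' q: add FIRST(q) = { q }.
Union: FOLLOW(F') = { $, n, q, u, x }.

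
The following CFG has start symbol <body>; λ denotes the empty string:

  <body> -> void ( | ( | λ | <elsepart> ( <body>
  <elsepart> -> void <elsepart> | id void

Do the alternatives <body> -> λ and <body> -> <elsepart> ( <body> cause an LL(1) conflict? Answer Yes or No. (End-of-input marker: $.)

FIRST(λ) = { λ } and FIRST(<elsepart> ( <body>) = { id, void }.
The first is nullable but FOLLOW(<body>) = { $ } is disjoint from FIRST of the second.

No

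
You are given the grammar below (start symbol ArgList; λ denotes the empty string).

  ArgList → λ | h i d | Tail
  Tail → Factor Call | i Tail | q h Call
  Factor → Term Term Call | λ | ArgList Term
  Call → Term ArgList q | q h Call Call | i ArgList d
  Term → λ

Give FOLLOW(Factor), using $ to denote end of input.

{ h, i, q }

In Tail → Factor Call: add FIRST(Call) = { h, i, q }.
Union: FOLLOW(Factor) = { h, i, q }.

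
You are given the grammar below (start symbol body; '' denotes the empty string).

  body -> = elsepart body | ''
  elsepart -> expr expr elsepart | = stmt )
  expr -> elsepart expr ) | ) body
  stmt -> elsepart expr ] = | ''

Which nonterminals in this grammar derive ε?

{ body, stmt }

Directly nullable (have an ''-production): body, stmt.
No other nonterminal has a production whose RHS symbols are all nullable.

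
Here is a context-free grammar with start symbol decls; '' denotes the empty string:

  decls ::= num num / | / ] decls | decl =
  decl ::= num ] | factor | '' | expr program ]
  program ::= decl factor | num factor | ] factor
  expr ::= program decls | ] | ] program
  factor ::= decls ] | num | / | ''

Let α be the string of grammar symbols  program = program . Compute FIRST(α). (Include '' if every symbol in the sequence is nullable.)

Add FIRST(program)\{''} = { /, =, ], num }; program is nullable, continue.
= is a terminal; add {=} and stop.

{ /, =, ], num }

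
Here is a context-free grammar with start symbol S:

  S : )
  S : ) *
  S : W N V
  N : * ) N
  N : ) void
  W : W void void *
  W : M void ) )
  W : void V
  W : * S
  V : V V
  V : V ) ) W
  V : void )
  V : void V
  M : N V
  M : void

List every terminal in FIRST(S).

S : ) contributes {)}.
S : ) * contributes {)}.
From S : W N V: add FIRST(W) = { ), *, void }.
Union: FIRST(S) = { ), *, void }.

{ ), *, void }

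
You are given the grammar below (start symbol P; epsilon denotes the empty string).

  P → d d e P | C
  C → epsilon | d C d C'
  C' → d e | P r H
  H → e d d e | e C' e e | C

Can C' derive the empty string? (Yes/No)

No

Nullable nonterminals: C, H, P.
No production of C' has an RHS whose symbols are all nullable, so C' is not nullable.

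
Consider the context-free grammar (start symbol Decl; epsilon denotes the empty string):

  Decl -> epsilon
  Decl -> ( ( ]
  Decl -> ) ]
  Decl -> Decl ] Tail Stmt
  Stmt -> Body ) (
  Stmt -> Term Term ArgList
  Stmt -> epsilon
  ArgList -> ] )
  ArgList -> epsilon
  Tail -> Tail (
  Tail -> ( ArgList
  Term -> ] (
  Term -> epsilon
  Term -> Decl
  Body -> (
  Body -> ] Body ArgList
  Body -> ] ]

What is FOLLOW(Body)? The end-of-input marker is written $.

In Stmt -> Body ) (: add FIRST() () = { ) }.
In Body -> ] Body ArgList: add FIRST(ArgList)\{epsilon} = { ] }.
  Since ArgList is nullable, also add FOLLOW(Body) = { ), ] }.
Union: FOLLOW(Body) = { ), ] }.

{ ), ] }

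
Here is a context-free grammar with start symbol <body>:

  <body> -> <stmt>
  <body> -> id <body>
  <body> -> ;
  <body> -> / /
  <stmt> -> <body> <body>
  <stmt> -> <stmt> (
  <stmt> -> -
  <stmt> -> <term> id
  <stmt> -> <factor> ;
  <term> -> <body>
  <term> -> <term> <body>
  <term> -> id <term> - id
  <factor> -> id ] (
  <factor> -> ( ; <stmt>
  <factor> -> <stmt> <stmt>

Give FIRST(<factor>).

<factor> -> id ] ( contributes {id}.
<factor> -> ( ; <stmt> contributes {(}.
From <factor> -> <stmt> <stmt>: add FIRST(<stmt>) = { (, -, /, ;, id }.
Union: FIRST(<factor>) = { (, -, /, ;, id }.

{ (, -, /, ;, id }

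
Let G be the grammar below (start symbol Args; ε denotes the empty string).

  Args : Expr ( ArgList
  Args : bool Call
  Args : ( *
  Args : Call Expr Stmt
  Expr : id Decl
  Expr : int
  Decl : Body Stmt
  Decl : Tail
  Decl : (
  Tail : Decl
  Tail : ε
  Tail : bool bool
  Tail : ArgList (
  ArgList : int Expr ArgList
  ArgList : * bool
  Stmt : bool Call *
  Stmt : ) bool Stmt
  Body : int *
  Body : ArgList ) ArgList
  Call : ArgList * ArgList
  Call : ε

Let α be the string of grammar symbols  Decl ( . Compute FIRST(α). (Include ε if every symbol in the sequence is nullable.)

Add FIRST(Decl)\{ε} = { (, *, bool, int }; Decl is nullable, continue.
( is a terminal; add {(} and stop.

{ (, *, bool, int }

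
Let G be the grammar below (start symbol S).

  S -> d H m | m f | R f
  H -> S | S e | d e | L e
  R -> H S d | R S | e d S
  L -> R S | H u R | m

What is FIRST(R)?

From R -> H S d: add FIRST(H) = { d, e, m }.
From R -> R S: add FIRST(R) = { d, e, m }.
R -> e d S contributes {e}.
Union: FIRST(R) = { d, e, m }.

{ d, e, m }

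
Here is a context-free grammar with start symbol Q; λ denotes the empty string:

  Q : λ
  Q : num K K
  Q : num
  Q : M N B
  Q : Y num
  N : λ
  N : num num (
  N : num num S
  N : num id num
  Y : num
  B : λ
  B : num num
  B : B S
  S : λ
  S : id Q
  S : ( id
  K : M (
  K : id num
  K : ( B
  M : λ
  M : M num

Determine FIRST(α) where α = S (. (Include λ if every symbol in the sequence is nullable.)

Add FIRST(S)\{λ} = { (, id }; S is nullable, continue.
( is a terminal; add {(} and stop.

{ (, id }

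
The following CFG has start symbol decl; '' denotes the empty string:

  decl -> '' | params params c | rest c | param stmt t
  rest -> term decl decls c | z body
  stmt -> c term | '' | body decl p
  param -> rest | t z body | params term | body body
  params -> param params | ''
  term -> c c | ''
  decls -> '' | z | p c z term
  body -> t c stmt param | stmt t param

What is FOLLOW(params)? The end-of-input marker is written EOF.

In decl -> params params c: add FIRST(params c) = { c, p, t, z }.
In decl -> params params c: add FIRST(c) = { c }.
In param -> params term: add FIRST(term)\{''} = { c }.
  Since term is nullable, also add FOLLOW(param) = { c, p, t, z }.
In params -> param params: params is at the end, add FOLLOW(params) = { c, p, t, z }.
Union: FOLLOW(params) = { c, p, t, z }.

{ c, p, t, z }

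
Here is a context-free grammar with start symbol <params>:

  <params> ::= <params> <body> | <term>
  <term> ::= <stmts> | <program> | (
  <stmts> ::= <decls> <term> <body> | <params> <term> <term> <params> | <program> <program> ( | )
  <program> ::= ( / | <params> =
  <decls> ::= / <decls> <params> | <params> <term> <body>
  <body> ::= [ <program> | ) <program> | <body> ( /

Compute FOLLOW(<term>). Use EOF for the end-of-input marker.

{ EOF, (, ), /, =, [ }

In <params> ::= <term>: <term> is at the end, add FOLLOW(<params>) = { EOF, (, ), /, =, [ }.
In <stmts> ::= <decls> <term> <body>: add FIRST(<body>) = { ), [ }.
In <stmts> ::= <params> <term> <term> <params>: add FIRST(<term> <params>) = { (, ), / }.
In <stmts> ::= <params> <term> <term> <params>: add FIRST(<params>) = { (, ), / }.
In <decls> ::= <params> <term> <body>: add FIRST(<body>) = { ), [ }.
Union: FOLLOW(<term>) = { EOF, (, ), /, =, [ }.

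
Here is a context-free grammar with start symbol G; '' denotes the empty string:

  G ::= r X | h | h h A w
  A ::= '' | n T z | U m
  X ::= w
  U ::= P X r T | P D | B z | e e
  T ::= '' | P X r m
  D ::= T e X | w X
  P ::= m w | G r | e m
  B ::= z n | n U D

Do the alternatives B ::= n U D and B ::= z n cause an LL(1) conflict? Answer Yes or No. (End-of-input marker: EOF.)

FIRST(n U D) = { n } and FIRST(z n) = { z }.
The FIRST sets are disjoint and neither alternative is nullable — no conflict.

No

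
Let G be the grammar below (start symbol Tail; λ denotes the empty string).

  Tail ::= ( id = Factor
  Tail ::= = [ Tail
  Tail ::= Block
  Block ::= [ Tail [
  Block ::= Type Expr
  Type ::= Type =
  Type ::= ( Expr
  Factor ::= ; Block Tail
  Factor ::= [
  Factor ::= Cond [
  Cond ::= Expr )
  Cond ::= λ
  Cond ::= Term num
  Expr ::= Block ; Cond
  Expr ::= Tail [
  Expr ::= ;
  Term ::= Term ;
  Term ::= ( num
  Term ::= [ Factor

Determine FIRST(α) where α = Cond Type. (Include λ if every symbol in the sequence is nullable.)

Add FIRST(Cond)\{λ} = { (, ;, =, [ }; Cond is nullable, continue.
Add FIRST(Type) = { ( }; Type is not nullable, stop.

{ (, ;, =, [ }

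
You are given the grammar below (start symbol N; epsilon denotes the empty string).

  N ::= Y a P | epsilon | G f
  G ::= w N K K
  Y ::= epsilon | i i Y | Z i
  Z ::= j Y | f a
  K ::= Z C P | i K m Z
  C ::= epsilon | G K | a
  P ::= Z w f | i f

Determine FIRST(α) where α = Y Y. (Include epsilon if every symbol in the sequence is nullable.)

{ f, i, j, epsilon }

Add FIRST(Y)\{epsilon} = { f, i, j }; Y is nullable, continue.
Add FIRST(Y)\{epsilon} = { f, i, j }; Y is nullable, continue.
Every symbol is nullable, so include epsilon.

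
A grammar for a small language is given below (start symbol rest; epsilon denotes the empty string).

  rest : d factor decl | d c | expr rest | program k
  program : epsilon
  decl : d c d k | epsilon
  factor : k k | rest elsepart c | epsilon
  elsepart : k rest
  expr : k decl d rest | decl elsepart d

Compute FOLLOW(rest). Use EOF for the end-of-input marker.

{ EOF, c, d, k }

rest is the start symbol, so EOF ∈ FOLLOW(rest).
In rest : expr rest: rest is at the end, add FOLLOW(rest) = { EOF, c, d, k }.
In factor : rest elsepart c: add FIRST(elsepart c) = { k }.
In elsepart : k rest: rest is at the end, add FOLLOW(elsepart) = { c, d }.
In expr : k decl d rest: rest is at the end, add FOLLOW(expr) = { d, k }.
Union: FOLLOW(rest) = { EOF, c, d, k }.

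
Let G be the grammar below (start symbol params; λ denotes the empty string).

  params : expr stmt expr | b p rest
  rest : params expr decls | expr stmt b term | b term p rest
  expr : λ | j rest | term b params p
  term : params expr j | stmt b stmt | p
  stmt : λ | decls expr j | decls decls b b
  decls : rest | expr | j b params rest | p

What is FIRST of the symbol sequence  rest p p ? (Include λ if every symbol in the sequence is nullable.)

Add FIRST(rest)\{λ} = { b, j, p }; rest is nullable, continue.
p is a terminal; add {p} and stop.

{ b, j, p }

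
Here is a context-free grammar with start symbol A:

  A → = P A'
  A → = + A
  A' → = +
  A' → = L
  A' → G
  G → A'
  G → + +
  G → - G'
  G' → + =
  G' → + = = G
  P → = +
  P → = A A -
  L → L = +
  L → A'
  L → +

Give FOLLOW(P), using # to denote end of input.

In A → = P A': add FIRST(A') = { +, -, = }.
Union: FOLLOW(P) = { +, -, = }.

{ +, -, = }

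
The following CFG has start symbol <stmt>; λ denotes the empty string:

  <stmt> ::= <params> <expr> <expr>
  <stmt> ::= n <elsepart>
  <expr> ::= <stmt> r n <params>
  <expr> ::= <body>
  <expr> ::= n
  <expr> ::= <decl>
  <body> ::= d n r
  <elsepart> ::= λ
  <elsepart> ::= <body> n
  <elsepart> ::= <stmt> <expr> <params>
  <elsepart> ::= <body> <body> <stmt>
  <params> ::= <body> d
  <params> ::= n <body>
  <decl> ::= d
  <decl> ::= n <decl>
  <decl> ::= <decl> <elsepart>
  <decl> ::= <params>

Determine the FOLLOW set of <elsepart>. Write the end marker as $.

In <stmt> ::= n <elsepart>: <elsepart> is at the end, add FOLLOW(<stmt>) = { $, d, n, r }.
In <decl> ::= <decl> <elsepart>: <elsepart> is at the end, add FOLLOW(<decl>) = { $, d, n, r }.
Union: FOLLOW(<elsepart>) = { $, d, n, r }.

{ $, d, n, r }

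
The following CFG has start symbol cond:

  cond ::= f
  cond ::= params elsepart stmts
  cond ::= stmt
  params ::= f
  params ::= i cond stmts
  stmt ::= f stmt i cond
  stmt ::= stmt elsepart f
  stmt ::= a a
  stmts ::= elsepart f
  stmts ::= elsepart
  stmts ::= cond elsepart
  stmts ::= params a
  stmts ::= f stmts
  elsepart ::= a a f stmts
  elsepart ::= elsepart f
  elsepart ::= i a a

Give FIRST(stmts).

From stmts ::= elsepart f: add FIRST(elsepart) = { a, i }.
From stmts ::= elsepart: add FIRST(elsepart) = { a, i }.
From stmts ::= cond elsepart: add FIRST(cond) = { a, f, i }.
From stmts ::= params a: add FIRST(params) = { f, i }.
stmts ::= f stmts contributes {f}.
Union: FIRST(stmts) = { a, f, i }.

{ a, f, i }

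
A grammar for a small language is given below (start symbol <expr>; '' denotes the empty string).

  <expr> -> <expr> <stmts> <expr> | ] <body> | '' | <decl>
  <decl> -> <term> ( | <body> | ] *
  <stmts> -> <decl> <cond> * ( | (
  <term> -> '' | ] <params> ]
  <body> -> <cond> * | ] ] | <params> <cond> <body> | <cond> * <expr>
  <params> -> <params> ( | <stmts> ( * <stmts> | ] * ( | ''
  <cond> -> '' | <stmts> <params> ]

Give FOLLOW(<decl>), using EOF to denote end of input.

{ EOF, (, *, ] }

In <expr> -> <decl>: <decl> is at the end, add FOLLOW(<expr>) = { EOF, (, *, ] }.
In <stmts> -> <decl> <cond> * (: add FIRST(<cond> * () = { (, *, ] }.
Union: FOLLOW(<decl>) = { EOF, (, *, ] }.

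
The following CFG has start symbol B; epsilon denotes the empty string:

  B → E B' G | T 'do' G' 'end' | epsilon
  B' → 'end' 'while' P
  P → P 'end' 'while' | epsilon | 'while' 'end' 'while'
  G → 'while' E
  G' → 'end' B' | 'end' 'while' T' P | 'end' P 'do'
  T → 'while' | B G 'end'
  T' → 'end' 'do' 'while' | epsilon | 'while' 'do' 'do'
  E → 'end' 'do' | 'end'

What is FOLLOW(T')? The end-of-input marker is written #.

In G' → 'end' 'while' T' P: add FIRST(P)\{epsilon} = { 'end', 'while' }.
  Since P is nullable, also add FOLLOW(G') = { 'end' }.
Union: FOLLOW(T') = { 'end', 'while' }.

{ 'end', 'while' }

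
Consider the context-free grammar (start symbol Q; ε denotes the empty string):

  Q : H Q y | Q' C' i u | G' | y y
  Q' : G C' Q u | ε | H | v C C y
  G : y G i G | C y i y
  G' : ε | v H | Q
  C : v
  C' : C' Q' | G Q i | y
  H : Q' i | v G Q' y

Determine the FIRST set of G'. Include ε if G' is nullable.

G' : ε contributes ε.
G' : v H contributes {v}.
From G' : Q: add FIRST(Q) = { i, v, y, ε } (including ε since Q is nullable).
Union: FIRST(G') = { i, v, y, ε }.

{ i, v, y, ε }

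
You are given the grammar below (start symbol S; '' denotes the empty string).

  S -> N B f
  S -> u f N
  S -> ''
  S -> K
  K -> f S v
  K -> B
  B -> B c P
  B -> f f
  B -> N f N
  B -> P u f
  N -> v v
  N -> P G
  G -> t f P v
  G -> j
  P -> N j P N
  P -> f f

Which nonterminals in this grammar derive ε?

{ S }

Directly nullable (have an ''-production): S.
No other nonterminal has a production whose RHS symbols are all nullable.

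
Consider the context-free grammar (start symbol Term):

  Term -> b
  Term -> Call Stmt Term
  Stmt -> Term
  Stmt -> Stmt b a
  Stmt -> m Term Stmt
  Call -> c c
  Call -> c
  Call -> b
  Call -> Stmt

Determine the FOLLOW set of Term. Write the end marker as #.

Term is the start symbol, so # ∈ FOLLOW(Term).
In Term -> Call Stmt Term: Term is at the end, add FOLLOW(Term) = { #, b, c, m }.
In Stmt -> Term: Term is at the end, add FOLLOW(Stmt) = { b, c, m }.
In Stmt -> m Term Stmt: add FIRST(Stmt) = { b, c, m }.
Union: FOLLOW(Term) = { #, b, c, m }.

{ #, b, c, m }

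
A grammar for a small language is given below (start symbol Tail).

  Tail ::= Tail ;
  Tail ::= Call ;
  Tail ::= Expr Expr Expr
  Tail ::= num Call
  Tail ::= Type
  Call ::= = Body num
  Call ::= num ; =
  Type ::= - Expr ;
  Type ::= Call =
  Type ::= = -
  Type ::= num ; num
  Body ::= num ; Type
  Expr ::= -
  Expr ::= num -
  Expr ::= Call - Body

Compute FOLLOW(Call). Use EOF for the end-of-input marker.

In Tail ::= Call ;: add FIRST(;) = { ; }.
In Tail ::= num Call: Call is at the end, add FOLLOW(Tail) = { EOF, ; }.
In Type ::= Call =: add FIRST(=) = { = }.
In Expr ::= Call - Body: add FIRST(- Body) = { - }.
Union: FOLLOW(Call) = { EOF, -, ;, = }.

{ EOF, -, ;, = }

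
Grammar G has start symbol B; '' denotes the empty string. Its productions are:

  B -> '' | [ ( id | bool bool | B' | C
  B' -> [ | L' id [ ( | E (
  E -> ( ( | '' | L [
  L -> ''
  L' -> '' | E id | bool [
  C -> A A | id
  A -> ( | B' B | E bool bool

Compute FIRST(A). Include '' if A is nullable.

{ (, [, bool, id }

A -> ( contributes {(}.
From A -> B' B: add FIRST(B') = { (, [, bool, id }.
From A -> E bool bool: E nullable, take FIRST(E) ∪ {bool} = { (, [, bool }.
Union: FIRST(A) = { (, [, bool, id }.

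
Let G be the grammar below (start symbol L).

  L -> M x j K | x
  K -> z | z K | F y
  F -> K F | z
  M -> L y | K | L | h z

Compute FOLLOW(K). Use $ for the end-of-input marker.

{ $, x, y, z }

In L -> M x j K: K is at the end, add FOLLOW(L) = { $, x, y }.
In K -> z K: K is at the end, add FOLLOW(K) = { $, x, y, z }.
In F -> K F: add FIRST(F) = { z }.
In M -> K: K is at the end, add FOLLOW(M) = { x }.
Union: FOLLOW(K) = { $, x, y, z }.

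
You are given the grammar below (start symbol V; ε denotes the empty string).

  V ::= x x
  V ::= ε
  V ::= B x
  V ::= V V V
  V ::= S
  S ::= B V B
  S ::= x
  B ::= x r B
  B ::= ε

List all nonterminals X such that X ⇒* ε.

{ B, S, V }

Directly nullable (have an ε-production): V, B.
S ::= B V B with every symbol nullable, so S is nullable.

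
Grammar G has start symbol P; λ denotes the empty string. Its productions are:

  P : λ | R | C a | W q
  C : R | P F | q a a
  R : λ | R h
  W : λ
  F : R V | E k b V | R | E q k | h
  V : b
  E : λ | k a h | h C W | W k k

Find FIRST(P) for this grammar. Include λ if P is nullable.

{ a, b, h, k, q, λ }

P : λ contributes λ.
From P : R: add FIRST(R) = { h, λ } (including λ since R is nullable).
From P : C a: C nullable, take FIRST(C) ∪ {a} = { a, b, h, k, q }.
From P : W q: W nullable, take FIRST(W) ∪ {q} = { q }.
Union: FIRST(P) = { a, b, h, k, q, λ }.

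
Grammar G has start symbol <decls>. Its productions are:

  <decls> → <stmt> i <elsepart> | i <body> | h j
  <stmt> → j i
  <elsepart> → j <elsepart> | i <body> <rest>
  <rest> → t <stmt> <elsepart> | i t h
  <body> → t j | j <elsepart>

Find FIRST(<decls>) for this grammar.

From <decls> → <stmt> i <elsepart>: add FIRST(<stmt>) = { j }.
<decls> → i <body> contributes {i}.
<decls> → h j contributes {h}.
Union: FIRST(<decls>) = { h, i, j }.

{ h, i, j }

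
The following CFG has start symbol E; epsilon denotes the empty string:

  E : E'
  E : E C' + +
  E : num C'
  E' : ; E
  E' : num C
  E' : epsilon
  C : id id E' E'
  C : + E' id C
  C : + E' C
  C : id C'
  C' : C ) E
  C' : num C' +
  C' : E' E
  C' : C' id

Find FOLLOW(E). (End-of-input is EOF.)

{ EOF, ), +, ;, id, num }

E is the start symbol, so EOF ∈ FOLLOW(E).
In E : E C' + +: add FIRST(C' + +) = { +, ;, id, num }.
In E' : ; E: E is at the end, add FOLLOW(E') = { EOF, ), +, ;, id, num }.
In C' : C ) E: E is at the end, add FOLLOW(C') = { EOF, ), +, ;, id, num }.
In C' : E' E: E is at the end, add FOLLOW(C') = { EOF, ), +, ;, id, num }.
Union: FOLLOW(E) = { EOF, ), +, ;, id, num }.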